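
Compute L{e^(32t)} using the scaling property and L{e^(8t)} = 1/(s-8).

Using L{f(at)} = (1/a)F(s/a) with a=4 and f(t) = e^(8t): L{e^(32t)} = (1/4) · 1/((s/4)-8) = (1/4) · 4/(s-32) = 1/(s-32)

Final answer: 1/(s-32)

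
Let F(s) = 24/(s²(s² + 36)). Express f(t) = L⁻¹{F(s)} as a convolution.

24/(s²(s² + 36)) = (1/s²)·(24/(s² + 36)) = L{t}·L{4·sin(6t)}. So f(t) = t*(4·sin(6t)) = ∫₀ᵗ 4τ·sin(6(t-τ)) dτ

Final answer: ∫₀ᵗ 4τ·sin(6(t-τ)) dτ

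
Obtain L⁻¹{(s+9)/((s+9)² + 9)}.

Using frequency shift: L⁻¹{(s-a)/((s-a)² + b²)} = e^(at)cos(bt). Here a=-9, b=3

Final answer: e^(-9t)·cos(3t)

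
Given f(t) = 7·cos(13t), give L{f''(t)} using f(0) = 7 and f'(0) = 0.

F(s) = 7s/(s² + 169). L{f''(t)} = s²F(s) - sf(0) - f'(0) = 7s³/(s² + 169) - 7s = (7s³ - 7s(s² + 169))/(s² + 169) = -1183s/(s² + 169)

Final answer: -1183s/(s² + 169)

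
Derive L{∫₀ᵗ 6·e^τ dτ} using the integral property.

L{∫₀ᵗ f(τ)dτ} = F(s)/s with F(s) = 6/(s-1), so L{∫₀ᵗ 6·e^τ dτ} = 6/(s(s-1))

Final answer: 6/(s(s-1))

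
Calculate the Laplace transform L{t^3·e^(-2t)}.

L{t^n·e^(at)} = n!/(s-a)^(n+1), so L{t^3·e^(-2t)} = 6/(s+2)^4

Final answer: 6/(s+2)^4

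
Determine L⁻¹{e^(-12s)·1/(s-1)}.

L⁻¹{1/(s-1)} = e^t. By the time shift theorem, L⁻¹{e^(-as)F(s)} = u(t-a)f(t-a) with a=12, so L⁻¹{e^(-12s)·1/(s-1)} = u(t-12)·e^(t-12)

Final answer: u(t-12)·e^(t-12)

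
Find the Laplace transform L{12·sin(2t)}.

L{sin(ωt)} = ω/(s² + ω²), so L{sin(2t)} = 2/(s² + 4). Then L{12·sin(2t)} = 12·2/(s² + 4) = 24/(s² + 4)

Final answer: 24/(s² + 4)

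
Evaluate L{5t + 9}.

L{5t + 9} = 5·L{t} + 9·L{1} = 5/s² + 9/s

Final answer: 5/s² + 9/s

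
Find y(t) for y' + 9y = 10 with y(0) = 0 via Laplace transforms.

sY + 9Y = 10/s. Y = 10/(s(s+9)). Partial fractions: Y = 10/9/s - 10/9/(s+9)

Final answer: y(t) = 10/9(1 - e^(-9t))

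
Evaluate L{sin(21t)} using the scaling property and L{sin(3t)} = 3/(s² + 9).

Using L{f(at)} = (1/a)F(s/a) with a=7: L{sin(21t)} = (1/7) · 3/((s/7)² + 9) = (1/7) · 3·49/(s² + 441) = 21/(s² + 441)

Final answer: 21/(s² + 441)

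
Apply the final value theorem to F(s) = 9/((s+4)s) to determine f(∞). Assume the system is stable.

f(∞) = lim_{s→0} sF(s) = lim_{s→0} 9/(s+4) = 9/4

Final answer: 9/4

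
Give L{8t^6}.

L{t^n} = n!/s^(n+1). So L{8t^6} = 8·6!/s^7 = 5760/s^7

Final answer: 5760/s^7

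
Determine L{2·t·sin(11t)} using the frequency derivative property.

L{sin(11t)} = 11/(s² + 121). By L{t·f(t)} = -F'(s): -d/ds[11/(s² + 121)] = -(11)·(-2s)/(s² + 121)² = 22s/(s² + 121)². Then L{2·t·sin(11t)} = 2·22s/(s² + 121)² = 44s/(s² + 121)²

Final answer: 44s/(s² + 121)²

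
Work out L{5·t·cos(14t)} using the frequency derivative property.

L{cos(14t)} = s/(s² + 196). Derivative: d/ds[s/(s² + 196)] = [(s² + 196) - s·2s]/(s² + 196)² = (196 - s²)/(s² + 196)². So L{t·cos(14t)} = -F'(s) = (s² - 196)/(s² + 196)². Then L{5·t·cos(14t)} = 5·(s² - 196)/(s² + 196)²

Final answer: 5·(s² - 196)/(s² + 196)²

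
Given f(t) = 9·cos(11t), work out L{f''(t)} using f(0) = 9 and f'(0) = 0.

F(s) = 9s/(s² + 121). L{f''(t)} = s²F(s) - sf(0) - f'(0) = 9s³/(s² + 121) - 9s = (9s³ - 9s(s² + 121))/(s² + 121) = -1089s/(s² + 121)

Final answer: -1089s/(s² + 121)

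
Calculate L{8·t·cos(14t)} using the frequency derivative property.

L{cos(14t)} = s/(s² + 196). Derivative: d/ds[s/(s² + 196)] = [(s² + 196) - s·2s]/(s² + 196)² = (196 - s²)/(s² + 196)². So L{t·cos(14t)} = -F'(s) = (s² - 196)/(s² + 196)². Then L{8·t·cos(14t)} = 8·(s² - 196)/(s² + 196)²

Final answer: 8·(s² - 196)/(s² + 196)²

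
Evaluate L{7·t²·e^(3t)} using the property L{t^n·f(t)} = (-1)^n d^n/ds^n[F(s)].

L{e^(3t)} = 1/(s-3). d/ds[1/(s-3)] = -1/(s-3)². d²/ds²[1/(s-3)] = 2/(s-3)³. So L{t²·e^(3t)} = (-1)² · 2/(s-3)³ = 2/(s-3)³. Then L{7·t²·e^(3t)} = 7·2/(s-3)³ = 14/(s-3)³

Final answer: 14/(s-3)³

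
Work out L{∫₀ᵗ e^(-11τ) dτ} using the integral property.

L{∫₀ᵗ f(τ)dτ} = F(s)/s with F(s) = 1/(s+11), so L{∫₀ᵗ e^(-11τ) dτ} = 1/(s(s+11))

Final answer: 1/(s(s+11))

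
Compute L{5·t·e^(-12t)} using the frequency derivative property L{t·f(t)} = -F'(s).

L{e^(-12t)} = 1/(s+12). By frequency derivative: L{t·e^(-12t)} = -d/ds[1/(s+12)] = -(-1)/(s+12)² = 1/(s+12)². Then L{5·t·e^(-12t)} = 5·1/(s+12)² = 5/(s+12)²

Final answer: 5/(s+12)²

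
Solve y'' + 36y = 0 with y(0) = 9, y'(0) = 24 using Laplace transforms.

L{y''} + 36L{y} = 0. s²Y - 9s - 24 + 36Y = 0. Y(s² + 36) = 9s + 24. Y = (9s + 24)/(s² + 36). Inverting: y(t) = 9cos(6t) + 4sin(6t)

Final answer: y(t) = 9cos(6t) + 4sin(6t)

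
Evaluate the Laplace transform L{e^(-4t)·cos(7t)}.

L{e^(at)·cos(ωt)} = (s-a)/((s-a)² + ω²), so L{e^(-4t)·cos(7t)} = (s+4)/((s+4)² + 49)

Final answer: (s+4)/((s+4)² + 49)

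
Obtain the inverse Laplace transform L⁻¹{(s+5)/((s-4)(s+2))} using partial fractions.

Using partial fractions, f(t) = (9e^(4t) - 3e^(-2t))/6

Final answer: (9e^(4t) - 3e^(-2t))/6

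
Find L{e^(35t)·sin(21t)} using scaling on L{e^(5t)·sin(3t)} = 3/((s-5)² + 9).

Scaling with a=7: L{e^(35t)·sin(21t)} = (1/7) · 3/((s/7-5)² + 9). Simplifying: 21/((s-35)² + 441)

Final answer: 21/((s-35)² + 441)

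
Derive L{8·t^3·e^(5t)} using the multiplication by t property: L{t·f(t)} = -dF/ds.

Using L{t^n·e^(at)} = n!/(s-a)^(n+1), L{t^3·e^(5t)} = 6/(s-5)^4, so L{8·t^3·e^(5t)} = 8·6/(s-5)^4 = 48/(s-5)^4

Final answer: 48/(s-5)^4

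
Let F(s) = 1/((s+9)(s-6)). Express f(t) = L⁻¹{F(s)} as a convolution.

1/((s+9)(s-6)) = (1/(s+9))·(1/(s-6)) = L{e^(-9t)}·L{e^(6t)}. So f(t) = e^(-9t)*e^(6t) = ∫₀ᵗ e^(-9τ)·e^(6(t-τ)) dτ

Final answer: ∫₀ᵗ e^(-9τ)·e^(6(t-τ)) dτ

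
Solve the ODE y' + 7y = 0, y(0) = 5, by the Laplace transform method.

L{y'} + 7L{y} = 0. sY - 5 + 7Y = 0. Y(s+7) = 5. Y = 5/(s+7)

Final answer: y(t) = 5e^(-7t)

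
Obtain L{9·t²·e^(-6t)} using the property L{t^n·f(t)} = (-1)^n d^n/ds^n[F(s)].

L{e^(-6t)} = 1/(s+6). d/ds[1/(s+6)] = -1/(s+6)². d²/ds²[1/(s+6)] = 2/(s+6)³. So L{t²·e^(-6t)} = (-1)² · 2/(s+6)³ = 2/(s+6)³. Then L{9·t²·e^(-6t)} = 9·2/(s+6)³ = 18/(s+6)³

Final answer: 18/(s+6)³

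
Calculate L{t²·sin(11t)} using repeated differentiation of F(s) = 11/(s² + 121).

F(s) = 11/(s² + 121). F'(s) = -22s/(s² + 121)². F''(s) = -22(121 - 3s²)/(s² + 121)³ = (66s² - 2662)/(s² + 121)³. So L{t²·sin(11t)} = (-1)² F''(s) = (66s² - 2662)/(s² + 121)³

Final answer: (66s² - 2662)/(s² + 121)³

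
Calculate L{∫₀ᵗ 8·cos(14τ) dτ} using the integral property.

L{∫₀ᵗ f(τ)dτ} = F(s)/s with F(s) = 8s/(s² + 196), so the result is (8s/(s² + 196))/s = 8/(s² + 196)

Final answer: 8/(s² + 196)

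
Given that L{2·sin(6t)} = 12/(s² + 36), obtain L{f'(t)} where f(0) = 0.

L{f'(t)} = s·F(s) - f(0) = s·12/(s² + 36) - 0 = 12s/(s² + 36)

Final answer: 12s/(s² + 36)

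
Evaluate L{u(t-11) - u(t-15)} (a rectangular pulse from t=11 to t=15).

L{u(t-a)} = e^(-as)/s. L{u(t-11) - u(t-15)} = (e^(-11s) - e^(-15s))/s

Final answer: (e^(-11s) - e^(-15s))/s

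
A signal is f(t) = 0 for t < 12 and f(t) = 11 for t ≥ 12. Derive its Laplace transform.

f(t) = 11·u(t-12). L{u(t-12)} = e^(-12s)/s, so L{f(t)} = 11·e^(-12s)/s

Final answer: 11·e^(-12s)/s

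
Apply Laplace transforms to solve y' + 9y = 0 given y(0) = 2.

L{y'} + 9L{y} = 0. sY - 2 + 9Y = 0. Y(s+9) = 2. Y = 2/(s+9)

Final answer: y(t) = 2e^(-9t)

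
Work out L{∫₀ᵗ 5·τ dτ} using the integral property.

L{∫₀ᵗ f(τ)dτ} = F(s)/s with f(t) = 5t. F(s) = 5/s^2, so L{∫₀ᵗ 5·τ dτ} = (5/s^2)/s = 5/s^3. (Check: ∫₀ᵗ 5·τ dτ = 5t^2/2.)

Final answer: 5/s^3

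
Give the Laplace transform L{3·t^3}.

L{t^n} = n!/s^(n+1), so L{t^3} = 6/s^4. Then L{3·t^3} = 3·6/s^4 = 18/s^4

Final answer: 18/s^4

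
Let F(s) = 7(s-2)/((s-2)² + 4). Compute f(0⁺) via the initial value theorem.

f(0⁺) = lim_{s→∞} sF(s) = lim_{s→∞} 7s(s-2)/((s-2)² + 4) = 7

Final answer: 7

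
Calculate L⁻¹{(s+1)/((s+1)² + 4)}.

Using frequency shift: L⁻¹{(s-a)/((s-a)² + b²)} = e^(at)cos(bt). Here a=-1, b=2

Final answer: e^(-t)·cos(2t)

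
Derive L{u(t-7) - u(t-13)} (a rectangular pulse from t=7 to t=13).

L{u(t-a)} = e^(-as)/s. L{u(t-7) - u(t-13)} = (e^(-7s) - e^(-13s))/s

Final answer: (e^(-7s) - e^(-13s))/s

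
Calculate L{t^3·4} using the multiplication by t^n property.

L{4} = 4/s. d^1/ds^1[1/s] = -1/s². d^2/ds^2[1/s] = 2/s^3. d^3/ds^3[1/s] = -6/s^4. So L{t^3} = (-1)^{3}·-6/s^4 = 6/s^4. Then L{t^3·4} = 4·6/s^4 = 24/s^4

Final answer: 24/s^4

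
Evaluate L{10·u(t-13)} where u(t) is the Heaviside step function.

L{u(t-a)} = e^(-as)/s. Here a=13, so L{u(t-13)} = e^(-13s)/s, and L{10·u(t-13)} = 10·e^(-13s)/s

Final answer: 10·e^(-13s)/s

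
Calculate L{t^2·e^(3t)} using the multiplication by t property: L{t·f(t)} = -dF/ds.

Using L{t^n·e^(at)} = n!/(s-a)^(n+1), L{t^2·e^(3t)} = 2/(s-3)^3

Final answer: 2/(s-3)^3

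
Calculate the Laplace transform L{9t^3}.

L{9t^3} = 9 · L{t^3} = 9 · 6/s^4 = 54/s^4

Final answer: 54/s^4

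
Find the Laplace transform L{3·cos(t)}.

L{cos(ωt)} = s/(s² + ω²), so L{cos(t)} = s/(s² + 1). Then L{3·cos(t)} = 3·s/(s² + 1) = 3s/(s² + 1)

Final answer: 3s/(s² + 1)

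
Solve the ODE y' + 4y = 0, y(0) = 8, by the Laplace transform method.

L{y'} + 4L{y} = 0. sY - 8 + 4Y = 0. Y(s+4) = 8. Y = 8/(s+4)

Final answer: y(t) = 8e^(-4t)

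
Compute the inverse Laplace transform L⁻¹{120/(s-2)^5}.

L⁻¹{n!/(s-a)^(n+1)} = t^n·e^(at) with n=4, a=2. So L⁻¹{24/(s-2)^5} = t^4·e^(2t), and L⁻¹{120/(s-2)^5} = (120/24)·t^4·e^(2t) = 5·t^4·e^(2t)

Final answer: 5·t^4·e^(2t)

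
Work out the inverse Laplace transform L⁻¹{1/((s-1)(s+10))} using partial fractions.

Decompose: A/(s-1) + B/(s+10). A = 1/11, B = -1/11. f(t) = (e^t - e^(-10t))/11

Final answer: (e^t - e^(-10t))/11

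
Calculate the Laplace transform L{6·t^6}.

L{t^n} = n!/s^(n+1), so L{t^6} = 720/s^7. Then L{6·t^6} = 6·720/s^7 = 4320/s^7

Final answer: 4320/s^7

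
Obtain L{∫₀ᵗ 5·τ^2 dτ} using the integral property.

L{∫₀ᵗ f(τ)dτ} = F(s)/s with f(t) = 5t^2. F(s) = 10/s^3, so L{∫₀ᵗ 5·τ^2 dτ} = (10/s^3)/s = 10/s^4. (Check: ∫₀ᵗ 5·τ^2 dτ = 5t^3/3.)

Final answer: 10/s^4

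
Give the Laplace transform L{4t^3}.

L{4t^3} = 4 · L{t^3} = 4 · 6/s^4 = 24/s^4

Final answer: 24/s^4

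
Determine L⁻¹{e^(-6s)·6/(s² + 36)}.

L⁻¹{6/(s² + 36)} = sin(6t). By the time shift theorem, L⁻¹{e^(-as)F(s)} = u(t-a)f(t-a) with a=6, so L⁻¹{e^(-6s)·6/(s² + 36)} = u(t-6)·sin(6(t-6))

Final answer: u(t-6)·sin(6(t-6))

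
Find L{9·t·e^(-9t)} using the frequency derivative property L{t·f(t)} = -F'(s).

L{e^(-9t)} = 1/(s+9). By frequency derivative: L{t·e^(-9t)} = -d/ds[1/(s+9)] = -(-1)/(s+9)² = 1/(s+9)². Then L{9·t·e^(-9t)} = 9·1/(s+9)² = 9/(s+9)²

Final answer: 9/(s+9)²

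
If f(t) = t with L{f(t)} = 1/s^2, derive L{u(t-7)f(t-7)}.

Time shift theorem: L{u(t-a)f(t-a)} = e^(-as)F(s). Here a=7, F(s) = 1/s^2, so L{u(t-7)f(t-7)} = e^(-7s)·1/s^2

Final answer: e^(-7s)·1/s^2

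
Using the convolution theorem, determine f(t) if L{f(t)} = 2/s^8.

2/s^8 = (2/s)·(1/s^7) = L{2}·L{t^6/720}. By convolution, f(t) = 2*t^6/720 = ∫₀ᵗ 2·τ^6/720 dτ = 2·t^7/5040

Final answer: 2·t^7/5040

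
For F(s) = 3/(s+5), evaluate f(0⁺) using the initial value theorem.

f(0⁺) = lim_{s→∞} s·3/(s+5) = lim_{s→∞} 3s/(s+5) = 3

Final answer: 3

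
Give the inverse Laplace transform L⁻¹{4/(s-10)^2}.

L⁻¹{n!/(s-a)^(n+1)} = t^n·e^(at) with n=1, a=10. So L⁻¹{1/(s-10)^2} = t·e^(10t), and L⁻¹{4/(s-10)^2} = (4/1)·t·e^(10t) = 4·t·e^(10t)

Final answer: 4·t·e^(10t)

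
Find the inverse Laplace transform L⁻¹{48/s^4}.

L⁻¹{n!/s^(n+1)} = t^n with n=3. So L⁻¹{6/s^4} = t^3, and L⁻¹{48/s^4} = (48/6)·t^3 = 8·t^3

Final answer: 8·t^3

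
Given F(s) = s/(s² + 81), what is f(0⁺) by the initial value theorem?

f(0⁺) = lim_{s→∞} s·s/(s² + 81) = lim_{s→∞} s²/(s² + 81) = 1

Final answer: 1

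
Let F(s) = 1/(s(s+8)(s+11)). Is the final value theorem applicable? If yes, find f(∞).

Poles of sF(s) = 1/((s+8)(s+11)) are at s = -8 and s = -11, both in the left half-plane. Theorem applies. f(∞) = lim_{s→0} sF(s) = 1/(8·11) = 1/88

Final answer: 1/88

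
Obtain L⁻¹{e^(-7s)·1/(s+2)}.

L⁻¹{1/(s+2)} = e^(-2t). By the time shift theorem, L⁻¹{e^(-as)F(s)} = u(t-a)f(t-a) with a=7, so L⁻¹{e^(-7s)·1/(s+2)} = u(t-7)·e^(-2(t-7))

Final answer: u(t-7)·e^(-2(t-7))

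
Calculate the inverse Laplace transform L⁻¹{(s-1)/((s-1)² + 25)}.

Using frequency shift, L⁻¹{(s-1)/((s-1)² + 25)} = e^t·cos(5t)

Final answer: e^t·cos(5t)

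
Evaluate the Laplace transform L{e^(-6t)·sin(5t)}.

L{e^(at)·sin(ωt)} = ω/((s-a)² + ω²), so L{e^(-6t)·sin(5t)} = 5/((s+6)² + 25)

Final answer: 5/((s+6)² + 25)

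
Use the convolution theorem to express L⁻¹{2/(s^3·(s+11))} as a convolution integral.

2/(s^3·(s+11)) = (2/s^3)·(1/(s+11)) = L{t^2}·L{e^(-11t)}. So f(t) = t^2*e^(-11t) = ∫₀ᵗ τ^2·e^(-11(t-τ)) dτ

Final answer: ∫₀ᵗ τ^2·e^(-11(t-τ)) dτ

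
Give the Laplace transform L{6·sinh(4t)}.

L{sinh(ωt)} = ω/(s² - ω²), so L{sinh(4t)} = 4/(s² - 16). Then L{6·sinh(4t)} = 6·4/(s² - 16) = 24/(s² - 16)

Final answer: 24/(s² - 16)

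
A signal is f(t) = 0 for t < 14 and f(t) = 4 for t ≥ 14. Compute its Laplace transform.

f(t) = 4·u(t-14). L{u(t-14)} = e^(-14s)/s, so L{f(t)} = 4·e^(-14s)/s

Final answer: 4·e^(-14s)/s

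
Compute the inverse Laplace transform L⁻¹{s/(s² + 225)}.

L⁻¹{s/(s² + 225)} = cos(15t)

Final answer: cos(15t)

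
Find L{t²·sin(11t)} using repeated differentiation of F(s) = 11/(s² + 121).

F(s) = 11/(s² + 121). F'(s) = -22s/(s² + 121)². F''(s) = -22(121 - 3s²)/(s² + 121)³ = (66s² - 2662)/(s² + 121)³. So L{t²·sin(11t)} = (-1)² F''(s) = (66s² - 2662)/(s² + 121)³

Final answer: (66s² - 2662)/(s² + 121)³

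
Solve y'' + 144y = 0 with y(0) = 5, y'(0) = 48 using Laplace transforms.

L{y''} + 144L{y} = 0. s²Y - 5s - 48 + 144Y = 0. Y(s² + 144) = 5s + 48. Y = (5s + 48)/(s² + 144). Inverting: y(t) = 5cos(12t) + 4sin(12t)

Final answer: y(t) = 5cos(12t) + 4sin(12t)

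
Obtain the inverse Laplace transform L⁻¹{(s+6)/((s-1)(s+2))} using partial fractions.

Using partial fractions, f(t) = (7e^t - 4e^(-2t))/3

Final answer: (7e^t - 4e^(-2t))/3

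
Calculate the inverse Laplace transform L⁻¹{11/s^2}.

L⁻¹{n!/s^(n+1)} = t^n with n=1. So L⁻¹{1/s^2} = t, and L⁻¹{11/s^2} = (11/1)·t = 11·t

Final answer: 11·t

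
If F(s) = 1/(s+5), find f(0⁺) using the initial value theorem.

f(0⁺) = lim_{s→∞} s·1/(s+5) = lim_{s→∞} s/(s+5) = 1

Final answer: 1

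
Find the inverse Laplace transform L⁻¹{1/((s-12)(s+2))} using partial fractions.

Decompose: A/(s-12) + B/(s+2). A = 1/14, B = -1/14. f(t) = (e^(12t) - e^(-2t))/14

Final answer: (e^(12t) - e^(-2t))/14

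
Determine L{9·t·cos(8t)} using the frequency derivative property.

L{cos(8t)} = s/(s² + 64). Derivative: d/ds[s/(s² + 64)] = [(s² + 64) - s·2s]/(s² + 64)² = (64 - s²)/(s² + 64)². So L{t·cos(8t)} = -F'(s) = (s² - 64)/(s² + 64)². Then L{9·t·cos(8t)} = 9·(s² - 64)/(s² + 64)²

Final answer: 9·(s² - 64)/(s² + 64)²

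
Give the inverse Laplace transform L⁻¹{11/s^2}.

L⁻¹{n!/s^(n+1)} = t^n with n=1. So L⁻¹{1/s^2} = t, and L⁻¹{11/s^2} = (11/1)·t = 11·t

Final answer: 11·t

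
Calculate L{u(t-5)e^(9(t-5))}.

u(t-a)f(t-a) with f(t)=e^(9t). L{e^(9t)} = 1/(s-9). By time shift: e^(-5s)/(s-9)

Final answer: e^(-5s)/(s-9)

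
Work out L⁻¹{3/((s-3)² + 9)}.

Form: b/((s-a)² + b²) → e^(at)sin(bt). With a=3, b=3

Final answer: e^(3t)·sin(3t)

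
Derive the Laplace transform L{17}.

L{17} = 17 · L{1} = 17/s

Final answer: 17/s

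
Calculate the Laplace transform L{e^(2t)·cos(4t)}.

L{e^(at)·cos(ωt)} = (s-a)/((s-a)² + ω²), so L{e^(2t)·cos(4t)} = (s-2)/((s-2)² + 16)

Final answer: (s-2)/((s-2)² + 16)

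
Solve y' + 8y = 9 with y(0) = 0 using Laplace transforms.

sY + 8Y = 9/s. Y = 9/(s(s+8)). Partial fractions: Y = 9/8/s - 9/8/(s+8)

Final answer: y(t) = 9/8(1 - e^(-8t))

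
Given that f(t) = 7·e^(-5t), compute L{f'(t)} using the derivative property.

f(0) = 7, F(s) = 7/(s+5). L{f'(t)} = s·F(s) - f(0) = 7s/(s+5) - 7 = (7s - 7(s+5))/(s+5) = -35/(s+5)

Final answer: -35/(s+5)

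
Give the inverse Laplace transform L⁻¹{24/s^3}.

L⁻¹{n!/s^(n+1)} = t^n with n=2. So L⁻¹{2/s^3} = t^2, and L⁻¹{24/s^3} = (24/2)·t^2 = 12·t^2

Final answer: 12·t^2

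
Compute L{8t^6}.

L{t^n} = n!/s^(n+1). So L{8t^6} = 8·6!/s^7 = 5760/s^7

Final answer: 5760/s^7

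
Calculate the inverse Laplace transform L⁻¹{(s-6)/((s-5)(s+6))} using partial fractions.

Using partial fractions, f(t) = (-e^(5t) + 12e^(-6t))/11

Final answer: (-e^(5t) + 12e^(-6t))/11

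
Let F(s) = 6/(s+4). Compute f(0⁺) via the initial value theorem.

f(0⁺) = lim_{s→∞} s·6/(s+4) = lim_{s→∞} 6s/(s+4) = 6

Final answer: 6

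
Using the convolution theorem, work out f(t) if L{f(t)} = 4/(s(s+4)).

4/(s(s+4)) = (4/s)·(1/(s+4)) = L{4}·L{e^(-4t)}. By convolution, f(t) = 4*e^(-4t) = ∫₀ᵗ 4·e^(-4τ) dτ = 4·(1 - e^(-4t))/4

Final answer: 4·(1 - e^(-4t))/4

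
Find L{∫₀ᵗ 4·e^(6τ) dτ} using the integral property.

L{∫₀ᵗ f(τ)dτ} = F(s)/s with F(s) = 4/(s-6), so L{∫₀ᵗ 4·e^(6τ) dτ} = 4/(s(s-6))

Final answer: 4/(s(s-6))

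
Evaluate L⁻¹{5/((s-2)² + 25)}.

Form: b/((s-a)² + b²) → e^(at)sin(bt). With a=2, b=5

Final answer: e^(2t)·sin(5t)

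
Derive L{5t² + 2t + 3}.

L{5t² + 2t + 3} = 5·2/s³ + 2/s² + 3/s = 10/s³ + 2/s² + 3/s

Final answer: 10/s³ + 2/s² + 3/s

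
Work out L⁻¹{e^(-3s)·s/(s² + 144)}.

L⁻¹{s/(s² + 144)} = cos(12t). By the time shift theorem, L⁻¹{e^(-as)F(s)} = u(t-a)f(t-a) with a=3, so L⁻¹{e^(-3s)·s/(s² + 144)} = u(t-3)·cos(12(t-3))

Final answer: u(t-3)·cos(12(t-3))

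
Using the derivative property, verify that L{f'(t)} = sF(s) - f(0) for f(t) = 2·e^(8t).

f'(t) = 16e^(8t). Direct: L{f'(t)} = 16/(s-8). Property: s·2/(s-8) - 2 = (2s - 2(s-8))/(s-8) = 16/(s-8). ✓

Final answer: 16/(s-8)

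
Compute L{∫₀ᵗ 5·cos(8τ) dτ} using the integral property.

L{∫₀ᵗ f(τ)dτ} = F(s)/s with F(s) = 5s/(s² + 64), so the result is (5s/(s² + 64))/s = 5/(s² + 64)

Final answer: 5/(s² + 64)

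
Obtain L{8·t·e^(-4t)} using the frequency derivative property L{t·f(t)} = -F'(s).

L{e^(-4t)} = 1/(s+4). By frequency derivative: L{t·e^(-4t)} = -d/ds[1/(s+4)] = -(-1)/(s+4)² = 1/(s+4)². Then L{8·t·e^(-4t)} = 8·1/(s+4)² = 8/(s+4)²

Final answer: 8/(s+4)²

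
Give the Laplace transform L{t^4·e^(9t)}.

L{t^n·e^(at)} = n!/(s-a)^(n+1), so L{t^4·e^(9t)} = 24/(s-9)^5

Final answer: 24/(s-9)^5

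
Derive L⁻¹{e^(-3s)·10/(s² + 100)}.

L⁻¹{10/(s² + 100)} = sin(10t). By the time shift theorem, L⁻¹{e^(-as)F(s)} = u(t-a)f(t-a) with a=3, so L⁻¹{e^(-3s)·10/(s² + 100)} = u(t-3)·sin(10(t-3))

Final answer: u(t-3)·sin(10(t-3))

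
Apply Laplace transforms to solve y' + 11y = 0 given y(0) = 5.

L{y'} + 11L{y} = 0. sY - 5 + 11Y = 0. Y(s+11) = 5. Y = 5/(s+11)

Final answer: y(t) = 5e^(-11t)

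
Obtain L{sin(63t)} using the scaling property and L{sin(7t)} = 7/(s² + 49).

Using L{f(at)} = (1/a)F(s/a) with a=9: L{sin(63t)} = (1/9) · 7/((s/9)² + 49) = (1/9) · 7·81/(s² + 3969) = 63/(s² + 3969)

Final answer: 63/(s² + 3969)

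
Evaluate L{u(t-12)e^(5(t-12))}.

u(t-a)f(t-a) with f(t)=e^(5t). L{e^(5t)} = 1/(s-5). By time shift: e^(-12s)/(s-5)

Final answer: e^(-12s)/(s-5)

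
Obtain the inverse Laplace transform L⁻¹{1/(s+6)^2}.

L⁻¹{n!/(s-a)^(n+1)} = t^n·e^(at) with n=1, a=-6. So L⁻¹{1/(s+6)^2} = t·e^(-6t)

Final answer: t·e^(-6t)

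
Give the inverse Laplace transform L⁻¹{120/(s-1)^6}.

L⁻¹{n!/(s-a)^(n+1)} = t^n·e^(at), so L⁻¹{120/(s-1)^6} = t^5·e^t

Final answer: t^5·e^t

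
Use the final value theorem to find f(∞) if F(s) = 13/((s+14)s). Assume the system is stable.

f(∞) = lim_{s→0} sF(s) = lim_{s→0} 13/(s+14) = 13/14

Final answer: 13/14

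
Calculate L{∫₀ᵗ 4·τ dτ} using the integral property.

L{∫₀ᵗ f(τ)dτ} = F(s)/s with f(t) = 4t. F(s) = 4/s^2, so L{∫₀ᵗ 4·τ dτ} = (4/s^2)/s = 4/s^3. (Check: ∫₀ᵗ 4·τ dτ = 4t^2/2.)

Final answer: 4/s^3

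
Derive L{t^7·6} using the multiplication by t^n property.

L{6} = 6/s. d^1/ds^1[1/s] = -1/s². d^2/ds^2[1/s] = 2/s^3. d^3/ds^3[1/s] = -6/s^4. d^4/ds^4[1/s] = 24/s^5. d^5/ds^5[1/s] = -120/s^6. d^6/ds^6[1/s] = 720/s^7. d^7/ds^7[1/s] = -5040/s^8. So L{t^7} = (-1)^{7}·-5040/s^8 = 5040/s^8. Then L{t^7·6} = 6·5040/s^8 = 30240/s^8

Final answer: 30240/s^8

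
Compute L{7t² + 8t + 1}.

L{7t² + 8t + 1} = 7·2/s³ + 8/s² + 1/s = 14/s³ + 8/s² + 1/s

Final answer: 14/s³ + 8/s² + 1/s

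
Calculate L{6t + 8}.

L{6t + 8} = 6·L{t} + 8·L{1} = 6/s² + 8/s

Final answer: 6/s² + 8/s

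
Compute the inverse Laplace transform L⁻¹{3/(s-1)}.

L⁻¹{1/(s-a)} = e^(at), so L⁻¹{1/(s-1)} = e^t, and L⁻¹{3/(s-1)} = 3·e^t

Final answer: 3·e^t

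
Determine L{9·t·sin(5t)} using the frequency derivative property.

L{sin(5t)} = 5/(s² + 25). By L{t·f(t)} = -F'(s): -d/ds[5/(s² + 25)] = -(5)·(-2s)/(s² + 25)² = 10s/(s² + 25)². Then L{9·t·sin(5t)} = 9·10s/(s² + 25)² = 90s/(s² + 25)²

Final answer: 90s/(s² + 25)²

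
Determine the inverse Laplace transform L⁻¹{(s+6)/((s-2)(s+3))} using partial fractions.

Using partial fractions, f(t) = (8e^(2t) - 3e^(-3t))/5

Final answer: (8e^(2t) - 3e^(-3t))/5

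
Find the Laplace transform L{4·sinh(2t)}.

L{sinh(ωt)} = ω/(s² - ω²), so L{sinh(2t)} = 2/(s² - 4). Then L{4·sinh(2t)} = 4·2/(s² - 4) = 8/(s² - 4)

Final answer: 8/(s² - 4)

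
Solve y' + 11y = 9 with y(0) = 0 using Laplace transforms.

sY + 11Y = 9/s. Y = 9/(s(s+11)). Partial fractions: Y = 9/11/s - 9/11/(s+11)

Final answer: y(t) = 9/11(1 - e^(-11t))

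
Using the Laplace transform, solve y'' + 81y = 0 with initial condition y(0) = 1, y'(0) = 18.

L{y''} + 81L{y} = 0. s²Y - s - 18 + 81Y = 0. Y(s² + 81) = s + 18. Y = (s + 18)/(s² + 81). Inverting: y(t) = cos(9t) + 2sin(9t)

Final answer: y(t) = cos(9t) + 2sin(9t)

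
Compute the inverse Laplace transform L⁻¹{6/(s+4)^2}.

L⁻¹{n!/(s-a)^(n+1)} = t^n·e^(at) with n=1, a=-4. So L⁻¹{1/(s+4)^2} = t·e^(-4t), and L⁻¹{6/(s+4)^2} = (6/1)·t·e^(-4t) = 6·t·e^(-4t)

Final answer: 6·t·e^(-4t)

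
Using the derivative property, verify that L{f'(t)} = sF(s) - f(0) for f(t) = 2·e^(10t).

f'(t) = 20e^(10t). Direct: L{f'(t)} = 20/(s-10). Property: s·2/(s-10) - 2 = (2s - 2(s-10))/(s-10) = 20/(s-10). ✓

Final answer: 20/(s-10)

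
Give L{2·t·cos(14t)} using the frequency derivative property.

L{cos(14t)} = s/(s² + 196). Derivative: d/ds[s/(s² + 196)] = [(s² + 196) - s·2s]/(s² + 196)² = (196 - s²)/(s² + 196)². So L{t·cos(14t)} = -F'(s) = (s² - 196)/(s² + 196)². Then L{2·t·cos(14t)} = 2·(s² - 196)/(s² + 196)²

Final answer: 2·(s² - 196)/(s² + 196)²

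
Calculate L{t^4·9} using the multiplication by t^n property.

L{9} = 9/s. d^1/ds^1[1/s] = -1/s². d^2/ds^2[1/s] = 2/s^3. d^3/ds^3[1/s] = -6/s^4. d^4/ds^4[1/s] = 24/s^5. So L{t^4} = (-1)^{4}·24/s^5 = 24/s^5. Then L{t^4·9} = 9·24/s^5 = 216/s^5

Final answer: 216/s^5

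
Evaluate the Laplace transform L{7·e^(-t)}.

L{e^(at)} = 1/(s-a), so L{e^(-t)} = 1/(s+1). Then L{7·e^(-t)} = 7/(s+1)

Final answer: 7/(s+1)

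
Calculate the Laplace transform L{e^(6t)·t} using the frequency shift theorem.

L{e^(at)·t^n} = n!/(s-a)^(n+1), so L{e^(6t)·t} = 1/(s-6)^2

Final answer: 1/(s-6)^2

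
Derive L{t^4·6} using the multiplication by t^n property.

L{6} = 6/s. d^1/ds^1[1/s] = -1/s². d^2/ds^2[1/s] = 2/s^3. d^3/ds^3[1/s] = -6/s^4. d^4/ds^4[1/s] = 24/s^5. So L{t^4} = (-1)^{4}·24/s^5 = 24/s^5. Then L{t^4·6} = 6·24/s^5 = 144/s^5

Final answer: 144/s^5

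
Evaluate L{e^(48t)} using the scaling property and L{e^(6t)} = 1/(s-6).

Using L{f(at)} = (1/a)F(s/a) with a=8 and f(t) = e^(6t): L{e^(48t)} = (1/8) · 1/((s/8)-6) = (1/8) · 8/(s-48) = 1/(s-48)

Final answer: 1/(s-48)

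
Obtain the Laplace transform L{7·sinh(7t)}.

L{sinh(ωt)} = ω/(s² - ω²), so L{sinh(7t)} = 7/(s² - 49). Then L{7·sinh(7t)} = 7·7/(s² - 49) = 49/(s² - 49)

Final answer: 49/(s² - 49)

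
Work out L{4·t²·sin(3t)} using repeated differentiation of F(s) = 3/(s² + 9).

F(s) = 3/(s² + 9). F'(s) = -6s/(s² + 9)². F''(s) = -6(9 - 3s²)/(s² + 9)³ = (18s² - 54)/(s² + 9)³. So L{t²·sin(3t)} = (-1)² F''(s) = (18s² - 54)/(s² + 9)³. Then L{4·t²·sin(3t)} = 4·(18s² - 54)/(s² + 9)³ = (72s² - 216)/(s² + 9)³

Final answer: (72s² - 216)/(s² + 9)³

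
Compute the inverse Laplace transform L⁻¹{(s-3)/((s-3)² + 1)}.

Using frequency shift, L⁻¹{(s-3)/((s-3)² + 1)} = e^(3t)·cos(t)

Final answer: e^(3t)·cos(t)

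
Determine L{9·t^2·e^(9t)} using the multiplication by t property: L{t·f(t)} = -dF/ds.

Using L{t^n·e^(at)} = n!/(s-a)^(n+1), L{t^2·e^(9t)} = 2/(s-9)^3, so L{9·t^2·e^(9t)} = 9·2/(s-9)^3 = 18/(s-9)^3

Final answer: 18/(s-9)^3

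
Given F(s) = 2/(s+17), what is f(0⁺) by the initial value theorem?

f(0⁺) = lim_{s→∞} s·2/(s+17) = lim_{s→∞} 2s/(s+17) = 2

Final answer: 2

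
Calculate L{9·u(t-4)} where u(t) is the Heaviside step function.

L{u(t-a)} = e^(-as)/s. Here a=4, so L{u(t-4)} = e^(-4s)/s, and L{9·u(t-4)} = 9·e^(-4s)/s

Final answer: 9·e^(-4s)/s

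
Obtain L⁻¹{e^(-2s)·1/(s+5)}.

L⁻¹{1/(s+5)} = e^(-5t). By the time shift theorem, L⁻¹{e^(-as)F(s)} = u(t-a)f(t-a) with a=2, so L⁻¹{e^(-2s)·1/(s+5)} = u(t-2)·e^(-5(t-2))

Final answer: u(t-2)·e^(-5(t-2))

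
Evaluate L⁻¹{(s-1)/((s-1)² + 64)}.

Using frequency shift: L⁻¹{(s-a)/((s-a)² + b²)} = e^(at)cos(bt). Here a=1, b=8

Final answer: e^t·cos(8t)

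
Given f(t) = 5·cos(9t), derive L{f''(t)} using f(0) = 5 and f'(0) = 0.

F(s) = 5s/(s² + 81). L{f''(t)} = s²F(s) - sf(0) - f'(0) = 5s³/(s² + 81) - 5s = (5s³ - 5s(s² + 81))/(s² + 81) = -405s/(s² + 81)

Final answer: -405s/(s² + 81)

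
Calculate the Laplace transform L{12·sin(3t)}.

L{sin(ωt)} = ω/(s² + ω²), so L{sin(3t)} = 3/(s² + 9). Then L{12·sin(3t)} = 12·3/(s² + 9) = 36/(s² + 9)

Final answer: 36/(s² + 9)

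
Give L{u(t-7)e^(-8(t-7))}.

u(t-a)f(t-a) with f(t)=e^(-8t). L{e^(-8t)} = 1/(s+8). By time shift: e^(-7s)/(s+8)

Final answer: e^(-7s)/(s+8)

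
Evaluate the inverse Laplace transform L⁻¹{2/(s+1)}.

L⁻¹{1/(s-a)} = e^(at), so L⁻¹{1/(s+1)} = e^(-t), and L⁻¹{2/(s+1)} = 2·e^(-t)

Final answer: 2·e^(-t)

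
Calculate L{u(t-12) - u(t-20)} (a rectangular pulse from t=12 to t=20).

L{u(t-a)} = e^(-as)/s. L{u(t-12) - u(t-20)} = (e^(-12s) - e^(-20s))/s

Final answer: (e^(-12s) - e^(-20s))/s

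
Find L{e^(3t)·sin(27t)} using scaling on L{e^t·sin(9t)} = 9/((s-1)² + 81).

Scaling with a=3: L{e^(3t)·sin(27t)} = (1/3) · 9/((s/3-1)² + 81). Simplifying: 27/((s-3)² + 729)

Final answer: 27/((s-3)² + 729)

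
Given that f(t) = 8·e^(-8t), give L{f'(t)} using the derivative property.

f(0) = 8, F(s) = 8/(s+8). L{f'(t)} = s·F(s) - f(0) = 8s/(s+8) - 8 = (8s - 8(s+8))/(s+8) = -64/(s+8)

Final answer: -64/(s+8)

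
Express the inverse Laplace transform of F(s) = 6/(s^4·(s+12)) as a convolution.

6/(s^4·(s+12)) = (6/s^4)·(1/(s+12)) = L{t^3}·L{e^(-12t)}. So f(t) = t^3*e^(-12t) = ∫₀ᵗ τ^3·e^(-12(t-τ)) dτ

Final answer: ∫₀ᵗ τ^3·e^(-12(t-τ)) dτ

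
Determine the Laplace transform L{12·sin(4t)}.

L{sin(ωt)} = ω/(s² + ω²), so L{sin(4t)} = 4/(s² + 16). Then L{12·sin(4t)} = 12·4/(s² + 16) = 48/(s² + 16)

Final answer: 48/(s² + 16)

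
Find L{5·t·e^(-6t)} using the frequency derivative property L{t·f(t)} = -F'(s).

L{e^(-6t)} = 1/(s+6). By frequency derivative: L{t·e^(-6t)} = -d/ds[1/(s+6)] = -(-1)/(s+6)² = 1/(s+6)². Then L{5·t·e^(-6t)} = 5·1/(s+6)² = 5/(s+6)²

Final answer: 5/(s+6)²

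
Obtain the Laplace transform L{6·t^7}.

L{t^n} = n!/s^(n+1), so L{t^7} = 5040/s^8. Then L{6·t^7} = 6·5040/s^8 = 30240/s^8

Final answer: 30240/s^8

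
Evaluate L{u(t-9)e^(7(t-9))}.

u(t-a)f(t-a) with f(t)=e^(7t). L{e^(7t)} = 1/(s-7). By time shift: e^(-9s)/(s-7)

Final answer: e^(-9s)/(s-7)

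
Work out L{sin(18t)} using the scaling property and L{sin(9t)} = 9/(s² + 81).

Using L{f(at)} = (1/a)F(s/a) with a=2: L{sin(18t)} = (1/2) · 9/((s/2)² + 81) = (1/2) · 9·4/(s² + 324) = 18/(s² + 324)

Final answer: 18/(s² + 324)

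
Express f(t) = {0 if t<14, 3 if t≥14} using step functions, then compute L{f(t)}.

f(t) = 3·u(t-14). L{u(t-14)} = e^(-14s)/s, so L{f(t)} = 3·e^(-14s)/s

Final answer: 3·e^(-14s)/s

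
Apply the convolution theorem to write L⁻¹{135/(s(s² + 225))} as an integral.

135/(s(s² + 225)) = (1/s)·(135/(s² + 225)) = L{1}·L{9·sin(15t)}. So f(t) = 1*(9·sin(15t)) = ∫₀ᵗ 9·sin(15τ) dτ

Final answer: ∫₀ᵗ 9·sin(15τ) dτ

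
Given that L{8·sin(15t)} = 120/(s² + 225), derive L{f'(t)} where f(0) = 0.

L{f'(t)} = s·F(s) - f(0) = s·120/(s² + 225) - 0 = 120s/(s² + 225)

Final answer: 120s/(s² + 225)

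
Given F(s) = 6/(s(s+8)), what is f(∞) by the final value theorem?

f(∞) = lim_{s→0} s·6/(s(s+8)) = lim_{s→0} 6/(s+8) = 6/8 = 3/4

Final answer: 3/4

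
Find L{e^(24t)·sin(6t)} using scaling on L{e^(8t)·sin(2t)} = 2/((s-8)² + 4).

Scaling with a=3: L{e^(24t)·sin(6t)} = (1/3) · 2/((s/3-8)² + 4). Simplifying: 6/((s-24)² + 36)

Final answer: 6/((s-24)² + 36)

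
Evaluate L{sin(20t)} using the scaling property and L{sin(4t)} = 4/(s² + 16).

Using L{f(at)} = (1/a)F(s/a) with a=5: L{sin(20t)} = (1/5) · 4/((s/5)² + 16) = (1/5) · 4·25/(s² + 400) = 20/(s² + 400)

Final answer: 20/(s² + 400)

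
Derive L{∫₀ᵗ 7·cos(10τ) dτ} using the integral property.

L{∫₀ᵗ f(τ)dτ} = F(s)/s with F(s) = 7s/(s² + 100), so the result is (7s/(s² + 100))/s = 7/(s² + 100)

Final answer: 7/(s² + 100)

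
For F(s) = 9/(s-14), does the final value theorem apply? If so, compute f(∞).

sF(s) = 9s/(s-14) has a pole at s = 14 in the right half-plane. Theorem does NOT apply (unstable system; f(t) = 9·e^(14t) grows without bound).

Final answer: Not applicable (unstable)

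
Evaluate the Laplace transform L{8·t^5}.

L{t^n} = n!/s^(n+1), so L{t^5} = 120/s^6. Then L{8·t^5} = 8·120/s^6 = 960/s^6

Final answer: 960/s^6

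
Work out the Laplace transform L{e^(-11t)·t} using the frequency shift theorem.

L{e^(at)·t^n} = n!/(s-a)^(n+1), so L{e^(-11t)·t} = 1/(s+11)^2

Final answer: 1/(s+11)^2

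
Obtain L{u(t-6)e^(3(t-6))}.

u(t-a)f(t-a) with f(t)=e^(3t). L{e^(3t)} = 1/(s-3). By time shift: e^(-6s)/(s-3)

Final answer: e^(-6s)/(s-3)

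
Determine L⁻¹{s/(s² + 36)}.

This is the form c·s/(s² + a²) with a = 6. L⁻¹ = cos(6t)

Final answer: cos(6t)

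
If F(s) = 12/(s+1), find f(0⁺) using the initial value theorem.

f(0⁺) = lim_{s→∞} s·12/(s+1) = lim_{s→∞} 12s/(s+1) = 12

Final answer: 12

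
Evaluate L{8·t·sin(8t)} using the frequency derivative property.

L{sin(8t)} = 8/(s² + 64). By L{t·f(t)} = -F'(s): -d/ds[8/(s² + 64)] = -(8)·(-2s)/(s² + 64)² = 16s/(s² + 64)². Then L{8·t·sin(8t)} = 8·16s/(s² + 64)² = 128s/(s² + 64)²

Final answer: 128s/(s² + 64)²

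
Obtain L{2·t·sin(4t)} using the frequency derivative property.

L{sin(4t)} = 4/(s² + 16). By L{t·f(t)} = -F'(s): -d/ds[4/(s² + 16)] = -(4)·(-2s)/(s² + 16)² = 8s/(s² + 16)². Then L{2·t·sin(4t)} = 2·8s/(s² + 16)² = 16s/(s² + 16)²

Final answer: 16s/(s² + 16)²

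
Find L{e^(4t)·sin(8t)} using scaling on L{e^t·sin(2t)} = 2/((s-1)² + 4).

Scaling with a=4: L{e^(4t)·sin(8t)} = (1/4) · 2/((s/4-1)² + 4). Simplifying: 8/((s-4)² + 64)

Final answer: 8/((s-4)² + 64)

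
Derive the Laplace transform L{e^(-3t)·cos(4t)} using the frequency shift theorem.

Frequency shift: L{e^(at)f(t)} = F(s-a). L{e^(-3t)·cos(4t)} = (s+3)/((s+3)² + 16)

Final answer: (s+3)/((s+3)² + 16)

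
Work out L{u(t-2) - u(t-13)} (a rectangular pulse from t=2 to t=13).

L{u(t-a)} = e^(-as)/s. L{u(t-2) - u(t-13)} = (e^(-2s) - e^(-13s))/s

Final answer: (e^(-2s) - e^(-13s))/s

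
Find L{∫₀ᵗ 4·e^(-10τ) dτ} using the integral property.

L{∫₀ᵗ f(τ)dτ} = F(s)/s with F(s) = 4/(s+10), so L{∫₀ᵗ 4·e^(-10τ) dτ} = 4/(s(s+10))

Final answer: 4/(s(s+10))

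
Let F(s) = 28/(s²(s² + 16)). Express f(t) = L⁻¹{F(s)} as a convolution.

28/(s²(s² + 16)) = (1/s²)·(28/(s² + 16)) = L{t}·L{7·sin(4t)}. So f(t) = t*(7·sin(4t)) = ∫₀ᵗ 7τ·sin(4(t-τ)) dτ

Final answer: ∫₀ᵗ 7τ·sin(4(t-τ)) dτ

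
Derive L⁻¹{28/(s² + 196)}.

This is the form c·a/(s² + a²) with a = 14, c = 2. L⁻¹ = 2·sin(14t)

Final answer: 2·sin(14t)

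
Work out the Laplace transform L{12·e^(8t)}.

L{e^(at)} = 1/(s-a), so L{e^(8t)} = 1/(s-8). Then L{12·e^(8t)} = 12/(s-8)

Final answer: 12/(s-8)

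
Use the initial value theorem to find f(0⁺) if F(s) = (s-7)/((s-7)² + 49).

f(0⁺) = lim_{s→∞} sF(s) = lim_{s→∞} s(s-7)/((s-7)² + 49) = 1

Final answer: 1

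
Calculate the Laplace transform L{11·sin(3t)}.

L{sin(ωt)} = ω/(s² + ω²), so L{sin(3t)} = 3/(s² + 9). Then L{11·sin(3t)} = 11·3/(s² + 9) = 33/(s² + 9)

Final answer: 33/(s² + 9)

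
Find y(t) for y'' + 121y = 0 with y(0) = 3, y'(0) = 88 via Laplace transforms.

L{y''} + 121L{y} = 0. s²Y - 3s - 88 + 121Y = 0. Y(s² + 121) = 3s + 88. Y = (3s + 88)/(s² + 121). Inverting: y(t) = 3cos(11t) + 8sin(11t)

Final answer: y(t) = 3cos(11t) + 8sin(11t)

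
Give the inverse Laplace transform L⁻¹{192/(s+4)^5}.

L⁻¹{n!/(s-a)^(n+1)} = t^n·e^(at) with n=4, a=-4. So L⁻¹{24/(s+4)^5} = t^4·e^(-4t), and L⁻¹{192/(s+4)^5} = (192/24)·t^4·e^(-4t) = 8·t^4·e^(-4t)

Final answer: 8·t^4·e^(-4t)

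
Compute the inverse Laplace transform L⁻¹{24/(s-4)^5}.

L⁻¹{n!/(s-a)^(n+1)} = t^n·e^(at), so L⁻¹{24/(s-4)^5} = t^4·e^(4t)

Final answer: t^4·e^(4t)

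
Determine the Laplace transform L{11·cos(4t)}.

L{cos(ωt)} = s/(s² + ω²), so L{cos(4t)} = s/(s² + 16). Then L{11·cos(4t)} = 11·s/(s² + 16) = 11s/(s² + 16)

Final answer: 11s/(s² + 16)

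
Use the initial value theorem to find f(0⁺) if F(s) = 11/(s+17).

f(0⁺) = lim_{s→∞} s·11/(s+17) = lim_{s→∞} 11s/(s+17) = 11

Final answer: 11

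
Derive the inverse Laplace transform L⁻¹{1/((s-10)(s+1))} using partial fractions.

Decompose: A/(s-10) + B/(s+1). A = 1/11, B = -1/11. f(t) = (e^(10t) - e^(-t))/11

Final answer: (e^(10t) - e^(-t))/11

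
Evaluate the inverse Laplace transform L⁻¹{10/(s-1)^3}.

L⁻¹{n!/(s-a)^(n+1)} = t^n·e^(at) with n=2, a=1. So L⁻¹{2/(s-1)^3} = t^2·e^t, and L⁻¹{10/(s-1)^3} = (10/2)·t^2·e^t = 5·t^2·e^t

Final answer: 5·t^2·e^t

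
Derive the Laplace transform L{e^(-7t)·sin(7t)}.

L{e^(at)·sin(ωt)} = ω/((s-a)² + ω²), so L{e^(-7t)·sin(7t)} = 7/((s+7)² + 49)

Final answer: 7/((s+7)² + 49)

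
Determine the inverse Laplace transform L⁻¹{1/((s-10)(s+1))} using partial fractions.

Decompose: A/(s-10) + B/(s+1). A = 1/11, B = -1/11. f(t) = (e^(10t) - e^(-t))/11

Final answer: (e^(10t) - e^(-t))/11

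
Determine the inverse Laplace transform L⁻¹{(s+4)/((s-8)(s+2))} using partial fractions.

Using partial fractions, f(t) = (12e^(8t) - 2e^(-2t))/10

Final answer: (12e^(8t) - 2e^(-2t))/10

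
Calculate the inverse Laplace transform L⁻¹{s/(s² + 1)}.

L⁻¹{s/(s² + 1)} = cos(t)

Final answer: cos(t)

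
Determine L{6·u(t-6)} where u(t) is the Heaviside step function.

L{u(t-a)} = e^(-as)/s. Here a=6, so L{u(t-6)} = e^(-6s)/s, and L{6·u(t-6)} = 6·e^(-6s)/s

Final answer: 6·e^(-6s)/s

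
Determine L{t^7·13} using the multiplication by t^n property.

L{13} = 13/s. d^1/ds^1[1/s] = -1/s². d^2/ds^2[1/s] = 2/s^3. d^3/ds^3[1/s] = -6/s^4. d^4/ds^4[1/s] = 24/s^5. d^5/ds^5[1/s] = -120/s^6. d^6/ds^6[1/s] = 720/s^7. d^7/ds^7[1/s] = -5040/s^8. So L{t^7} = (-1)^{7}·-5040/s^8 = 5040/s^8. Then L{t^7·13} = 13·5040/s^8 = 65520/s^8

Final answer: 65520/s^8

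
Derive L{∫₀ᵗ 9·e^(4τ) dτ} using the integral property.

L{∫₀ᵗ f(τ)dτ} = F(s)/s with F(s) = 9/(s-4), so L{∫₀ᵗ 9·e^(4τ) dτ} = 9/(s(s-4))

Final answer: 9/(s(s-4))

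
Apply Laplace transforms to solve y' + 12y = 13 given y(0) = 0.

sY + 12Y = 13/s. Y = 13/(s(s+12)). Partial fractions: Y = 13/12/s - 13/12/(s+12)

Final answer: y(t) = 13/12(1 - e^(-12t))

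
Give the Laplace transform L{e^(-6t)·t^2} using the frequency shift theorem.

L{e^(at)·t^n} = n!/(s-a)^(n+1), so L{e^(-6t)·t^2} = 2/(s+6)^3

Final answer: 2/(s+6)^3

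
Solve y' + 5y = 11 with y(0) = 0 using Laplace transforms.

sY + 5Y = 11/s. Y = 11/(s(s+5)). Partial fractions: Y = 11/5/s - 11/5/(s+5)

Final answer: y(t) = 11/5(1 - e^(-5t))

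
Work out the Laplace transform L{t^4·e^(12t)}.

L{t^n·e^(at)} = n!/(s-a)^(n+1), so L{t^4·e^(12t)} = 24/(s-12)^5

Final answer: 24/(s-12)^5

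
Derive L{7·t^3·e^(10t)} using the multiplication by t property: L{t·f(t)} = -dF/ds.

Using L{t^n·e^(at)} = n!/(s-a)^(n+1), L{t^3·e^(10t)} = 6/(s-10)^4, so L{7·t^3·e^(10t)} = 7·6/(s-10)^4 = 42/(s-10)^4

Final answer: 42/(s-10)^4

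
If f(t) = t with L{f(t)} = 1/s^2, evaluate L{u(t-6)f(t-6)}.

Time shift theorem: L{u(t-a)f(t-a)} = e^(-as)F(s). Here a=6, F(s) = 1/s^2, so L{u(t-6)f(t-6)} = e^(-6s)·1/s^2

Final answer: e^(-6s)·1/s^2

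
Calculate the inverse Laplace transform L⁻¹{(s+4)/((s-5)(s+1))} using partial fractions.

Using partial fractions, f(t) = (9e^(5t) - 3e^(-t))/6

Final answer: (9e^(5t) - 3e^(-t))/6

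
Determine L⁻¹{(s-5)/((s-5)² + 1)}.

Using frequency shift: L⁻¹{(s-a)/((s-a)² + b²)} = e^(at)cos(bt). Here a=5, b=1

Final answer: e^(5t)·cos(t)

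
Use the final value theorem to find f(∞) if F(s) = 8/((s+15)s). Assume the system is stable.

f(∞) = lim_{s→0} sF(s) = lim_{s→0} 8/(s+15) = 8/15

Final answer: 8/15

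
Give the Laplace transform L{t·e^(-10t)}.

L{t^n·e^(at)} = n!/(s-a)^(n+1), so L{t·e^(-10t)} = 1/(s+10)^2

Final answer: 1/(s+10)^2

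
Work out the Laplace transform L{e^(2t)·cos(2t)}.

L{e^(at)·cos(ωt)} = (s-a)/((s-a)² + ω²), so L{e^(2t)·cos(2t)} = (s-2)/((s-2)² + 4)

Final answer: (s-2)/((s-2)² + 4)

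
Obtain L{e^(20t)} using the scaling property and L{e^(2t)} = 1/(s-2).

Using L{f(at)} = (1/a)F(s/a) with a=10 and f(t) = e^(2t): L{e^(20t)} = (1/10) · 1/((s/10)-2) = (1/10) · 10/(s-20) = 1/(s-20)

Final answer: 1/(s-20)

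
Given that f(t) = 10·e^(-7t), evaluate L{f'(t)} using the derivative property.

f(0) = 10, F(s) = 10/(s+7). L{f'(t)} = s·F(s) - f(0) = 10s/(s+7) - 10 = (10s - 10(s+7))/(s+7) = -70/(s+7)

Final answer: -70/(s+7)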